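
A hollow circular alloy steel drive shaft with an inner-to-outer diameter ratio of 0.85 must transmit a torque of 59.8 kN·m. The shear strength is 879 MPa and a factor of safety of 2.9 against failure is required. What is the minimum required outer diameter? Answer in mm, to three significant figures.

τ_allow = 879/2.9 = 303.1 MPa.
For a hollow shaft τ = 16T/[πd_o³(1−k⁴)] with k = 0.85, so 1−k⁴ = 0.4780.
d_o³ = 16T/[π τ_allow (1−k⁴)] = 16×5.9800×10^7/(π×303.1×0.4780) = 2.102×10^6 mm³.
d_o = 128.1 mm.

d_o = 128 mm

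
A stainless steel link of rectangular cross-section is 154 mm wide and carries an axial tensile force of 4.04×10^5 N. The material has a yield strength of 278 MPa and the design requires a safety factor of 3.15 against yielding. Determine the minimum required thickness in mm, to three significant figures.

t = 29.7 mm

σ_allow = 278/3.15 = 88.25 MPa.
Required area A = F/σ_allow = 404000/88.25 = 4578 mm².
t = A/w = 4578/154 = 29.73 mm.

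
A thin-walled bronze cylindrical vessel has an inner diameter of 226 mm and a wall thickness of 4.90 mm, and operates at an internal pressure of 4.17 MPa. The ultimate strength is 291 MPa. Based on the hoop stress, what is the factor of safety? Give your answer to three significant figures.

n = 3.03

σ_h = pD/(2t) = 4.17×226/(2×4.90) = 96.17 MPa.
n = 291/96.17 = 3.026.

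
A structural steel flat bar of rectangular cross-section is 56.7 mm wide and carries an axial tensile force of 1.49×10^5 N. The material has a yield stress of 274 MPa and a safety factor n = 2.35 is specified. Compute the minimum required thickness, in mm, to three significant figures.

σ_allow = 274/2.35 = 116.6 MPa.
Required area A = F/σ_allow = 149000/116.6 = 1278 mm².
t = A/w = 1278/56.7 = 22.54 mm.

t = 22.5 mm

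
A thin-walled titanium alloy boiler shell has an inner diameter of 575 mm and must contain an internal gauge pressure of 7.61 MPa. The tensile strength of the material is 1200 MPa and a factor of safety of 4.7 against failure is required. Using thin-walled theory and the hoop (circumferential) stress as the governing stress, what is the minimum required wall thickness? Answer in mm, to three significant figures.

σ_allow = 1200/4.7 = 255.3 MPa.
Hoop stress σ_h = pD/(2t), so t = pD/(2σ_allow) = 7.61×575/(2×255.3) = 8.569 mm.

t = 8.57 mm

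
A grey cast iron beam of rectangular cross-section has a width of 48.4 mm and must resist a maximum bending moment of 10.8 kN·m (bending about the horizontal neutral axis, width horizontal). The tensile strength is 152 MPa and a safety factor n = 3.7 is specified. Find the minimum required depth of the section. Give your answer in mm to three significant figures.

h = 181 mm

σ_allow = 152/3.7 = 41.08 MPa.
For a rectangular section σ = 6M/(bh²), so h² = 6M/(b σ_allow) = 6×1.0800×10^7/(48.4×41.08) = 32590 mm².
h = 180.5 mm.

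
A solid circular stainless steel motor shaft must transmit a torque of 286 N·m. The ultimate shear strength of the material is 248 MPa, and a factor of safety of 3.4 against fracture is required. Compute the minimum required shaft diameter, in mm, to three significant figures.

Allowable shear stress τ_allow = 248/3.4 = 72.94 MPa.
For a solid shaft τ = 16T/(πd³), so d³ = 16T/(π τ_allow) = 16×286000/(π×72.94) = 19970 mm³.
d = (19970)^(1/3) = 27.13 mm.

d = 27.1 mm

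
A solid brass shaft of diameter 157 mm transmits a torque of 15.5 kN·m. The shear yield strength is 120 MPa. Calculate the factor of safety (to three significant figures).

n = 5.88

τ = 16T/(πd³) = 16×1.5500×10^7/(π×157³) = 20.40 MPa.
n = τ_limit/τ = 120/20.40 = 5.883.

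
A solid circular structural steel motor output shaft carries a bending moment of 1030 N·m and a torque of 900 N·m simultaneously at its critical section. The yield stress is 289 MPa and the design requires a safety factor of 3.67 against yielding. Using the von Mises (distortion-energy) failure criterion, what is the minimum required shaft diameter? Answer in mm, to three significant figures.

σ_allow = σ_y/n = 289/3.67 = 78.75 MPa.
For a solid shaft σ_b = 32M/(πd³) and τ = 16T/(πd³), so the von Mises stress is σ' = (16/πd³)·√(4M²+3T²).
√(4M²+3T²) = √(4×(1.030×10^6)² + 3×(900000)²) = 2.583×10^6 N·mm.
d³ = 16×2.583×10^6/(π×78.75) = 167100 mm³.
d = 55.08 mm.

d = 55.1 mm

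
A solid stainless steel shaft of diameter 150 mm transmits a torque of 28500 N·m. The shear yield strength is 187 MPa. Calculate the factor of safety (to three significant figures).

n = 4.35

τ = 16T/(πd³) = 16×2.8500×10^7/(π×150³) = 43.01 MPa.
n = τ_limit/τ = 187/43.01 = 4.348.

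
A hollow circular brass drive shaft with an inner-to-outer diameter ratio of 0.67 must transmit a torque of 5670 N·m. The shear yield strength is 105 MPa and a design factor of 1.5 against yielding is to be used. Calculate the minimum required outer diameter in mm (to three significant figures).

d_o = 80.2 mm

τ_allow = 105/1.5 = 70.00 MPa.
For a hollow shaft τ = 16T/[πd_o³(1−k⁴)] with k = 0.67, so 1−k⁴ = 0.7985.
d_o³ = 16T/[π τ_allow (1−k⁴)] = 16×5670000/(π×70.00×0.7985) = 516600 mm³.
d_o = 80.24 mm.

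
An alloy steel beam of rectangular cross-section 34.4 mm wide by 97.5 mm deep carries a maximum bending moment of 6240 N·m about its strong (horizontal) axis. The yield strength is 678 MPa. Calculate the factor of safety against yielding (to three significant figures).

Section modulus S = bh²/6 = 34.4×97.5²/6 = 54500 mm³.
σ = M/S = 6240000/54500 = 114.5 MPa.
n = 678/114.5 = 5.922.

n = 5.92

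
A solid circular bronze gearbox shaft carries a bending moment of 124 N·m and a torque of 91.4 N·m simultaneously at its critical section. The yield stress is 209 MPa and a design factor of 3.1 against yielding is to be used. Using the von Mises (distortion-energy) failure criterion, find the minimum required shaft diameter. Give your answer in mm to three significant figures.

σ_allow = σ_y/n = 209/3.1 = 67.42 MPa.
For a solid shaft σ_b = 32M/(πd³) and τ = 16T/(πd³), so the von Mises stress is σ' = (16/πd³)·√(4M²+3T²).
√(4M²+3T²) = √(4×(124000)² + 3×(91400)²) = 294200 N·mm.
d³ = 16×294200/(π×67.42) = 22230 mm³.
d = 28.12 mm.

d = 28.1 mm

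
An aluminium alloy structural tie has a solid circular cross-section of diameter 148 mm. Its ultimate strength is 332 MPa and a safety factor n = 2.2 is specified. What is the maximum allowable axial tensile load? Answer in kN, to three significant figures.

σ_allow = 332/2.2 = 150.9 MPa.
A = πd²/4 = π×148²/4 = 17200 mm².
F_allow = σ_allow × A = 150.9×17200 = 2.596×10^6 N.

F_allow = 2600 kN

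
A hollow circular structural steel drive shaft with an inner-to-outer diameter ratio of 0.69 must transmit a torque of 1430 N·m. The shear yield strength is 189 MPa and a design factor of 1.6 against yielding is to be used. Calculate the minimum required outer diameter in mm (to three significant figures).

τ_allow = 189/1.6 = 118.1 MPa.
For a hollow shaft τ = 16T/[πd_o³(1−k⁴)] with k = 0.69, so 1−k⁴ = 0.7733.
d_o³ = 16T/[π τ_allow (1−k⁴)] = 16×1430000/(π×118.1×0.7733) = 79730 mm³.
d_o = 43.04 mm.

d_o = 43.0 mm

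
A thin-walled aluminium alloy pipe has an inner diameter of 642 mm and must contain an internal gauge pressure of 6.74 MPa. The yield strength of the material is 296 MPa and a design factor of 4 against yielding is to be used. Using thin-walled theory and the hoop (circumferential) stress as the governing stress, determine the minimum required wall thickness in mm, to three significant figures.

σ_allow = 296/4 = 74.00 MPa.
Hoop stress σ_h = pD/(2t), so t = pD/(2σ_allow) = 6.74×642/(2×74.00) = 29.24 mm.

t = 29.2 mm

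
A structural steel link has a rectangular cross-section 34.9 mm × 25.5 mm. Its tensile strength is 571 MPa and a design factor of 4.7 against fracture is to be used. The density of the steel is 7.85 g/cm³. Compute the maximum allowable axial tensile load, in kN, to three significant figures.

F_allow = 108 kN

σ_allow = 571/4.7 = 121.5 MPa.
A = 34.9×25.5 = 889.9 mm².
F_allow = σ_allow × A = 121.5×889.9 = 108100 N.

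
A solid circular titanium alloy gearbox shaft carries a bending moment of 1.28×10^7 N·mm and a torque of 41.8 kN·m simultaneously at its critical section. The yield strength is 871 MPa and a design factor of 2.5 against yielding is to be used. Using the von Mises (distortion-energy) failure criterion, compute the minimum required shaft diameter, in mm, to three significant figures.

d = 104 mm

σ_allow = σ_y/n = 871/2.5 = 348.4 MPa.
For a solid shaft σ_b = 32M/(πd³) and τ = 16T/(πd³), so the von Mises stress is σ' = (16/πd³)·√(4M²+3T²).
√(4M²+3T²) = √(4×(1.280×10^7)² + 3×(4.180×10^7)²) = 7.679×10^7 N·mm.
d³ = 16×7.679×10^7/(π×348.4) = 1.123×10^6 mm³.
d = 103.9 mm.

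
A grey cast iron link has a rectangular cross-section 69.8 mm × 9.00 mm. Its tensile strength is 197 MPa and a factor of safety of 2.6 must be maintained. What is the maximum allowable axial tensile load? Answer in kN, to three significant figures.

F_allow = 47.6 kN

σ_allow = 197/2.6 = 75.77 MPa.
A = 69.8×9.00 = 628.2 mm².
F_allow = σ_allow × A = 75.77×628.2 = 47600 N.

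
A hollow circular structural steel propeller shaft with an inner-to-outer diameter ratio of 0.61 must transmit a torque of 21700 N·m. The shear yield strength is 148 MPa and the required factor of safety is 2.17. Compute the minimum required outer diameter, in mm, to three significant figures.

τ_allow = 148/2.17 = 68.20 MPa.
For a hollow shaft τ = 16T/[πd_o³(1−k⁴)] with k = 0.61, so 1−k⁴ = 0.8615.
d_o³ = 16T/[π τ_allow (1−k⁴)] = 16×2.1700×10^7/(π×68.20×0.8615) = 1.881×10^6 mm³.
d_o = 123.4 mm.

d_o = 123 mm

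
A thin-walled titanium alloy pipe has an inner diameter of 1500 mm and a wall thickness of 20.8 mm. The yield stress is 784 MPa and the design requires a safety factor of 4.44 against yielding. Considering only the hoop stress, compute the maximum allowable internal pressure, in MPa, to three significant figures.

p_allow = 4.90 MPa

σ_allow = 784/4.44 = 176.6 MPa.
σ_h = pD/(2t) → p_allow = 2σ_allow t/D = 2×176.6×20.8/1500 = 4.897 MPa.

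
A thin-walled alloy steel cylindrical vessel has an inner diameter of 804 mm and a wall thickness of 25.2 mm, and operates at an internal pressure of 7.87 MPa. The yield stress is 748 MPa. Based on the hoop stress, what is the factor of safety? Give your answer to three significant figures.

n = 5.96

σ_h = pD/(2t) = 7.87×804/(2×25.2) = 125.5 MPa.
n = 748/125.5 = 5.958.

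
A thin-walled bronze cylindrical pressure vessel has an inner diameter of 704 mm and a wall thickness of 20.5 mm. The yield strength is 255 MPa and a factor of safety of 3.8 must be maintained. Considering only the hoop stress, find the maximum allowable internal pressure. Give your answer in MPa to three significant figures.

σ_allow = 255/3.8 = 67.11 MPa.
σ_h = pD/(2t) → p_allow = 2σ_allow t/D = 2×67.11×20.5/704 = 3.908 MPa.

p_allow = 3.91 MPa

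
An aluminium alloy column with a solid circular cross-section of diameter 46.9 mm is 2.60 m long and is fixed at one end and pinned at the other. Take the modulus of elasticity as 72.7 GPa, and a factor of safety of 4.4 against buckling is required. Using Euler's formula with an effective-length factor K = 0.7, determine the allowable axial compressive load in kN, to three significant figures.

I = πd⁴/64 = π×46.9⁴/64 = 237500 mm⁴.
Effective length L_e = KL = 0.7×2.60 m = 1820 mm.
Euler critical load P_cr = π²EI/L_e² = π²×72700×237500/1820² = 51450 N.
P_allow = P_cr/n = 51450/4.4 = 11690 N.

P_allow = 11.7 kN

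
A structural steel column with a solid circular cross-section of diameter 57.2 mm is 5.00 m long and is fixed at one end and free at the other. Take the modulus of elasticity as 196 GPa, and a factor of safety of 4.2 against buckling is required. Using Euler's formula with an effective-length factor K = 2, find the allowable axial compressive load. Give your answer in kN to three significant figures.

I = πd⁴/64 = π×57.2⁴/64 = 525500 mm⁴.
Effective length L_e = KL = 2×5.00 m = 10000 mm.
Euler critical load P_cr = π²EI/L_e² = π²×196000×525500/10000² = 10170 N.
P_allow = P_cr/n = 10170/4.2 = 2420 N.

P_allow = 2.42 kN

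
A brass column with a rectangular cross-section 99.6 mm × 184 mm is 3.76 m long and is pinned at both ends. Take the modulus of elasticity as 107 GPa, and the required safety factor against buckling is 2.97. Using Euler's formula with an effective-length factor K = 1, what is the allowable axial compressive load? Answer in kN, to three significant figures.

P_allow = 381 kN

Buckling occurs about the weak axis: I_min = h·b³/12 = 184×99.6³/12 = 1.515×10^7 mm⁴ (b = 99.6 mm is the smaller dimension).
Effective length L_e = KL = 1×3.76 m = 3760 mm.
Euler critical load P_cr = π²EI/L_e² = π²×107000×1.515×10^7/3760² = 1.132×10^6 N.
P_allow = P_cr/n = 1.132×10^6/2.97 = 381000 N.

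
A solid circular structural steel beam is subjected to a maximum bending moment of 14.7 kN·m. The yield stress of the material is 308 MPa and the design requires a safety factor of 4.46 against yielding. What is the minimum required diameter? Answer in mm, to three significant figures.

d = 129 mm

σ_allow = 308/4.46 = 69.06 MPa.
For a solid circular section σ = 32M/(πd³), so d³ = 32M/(π σ_allow) = 32×1.4700×10^7/(π×69.06) = 2.168×10^6 mm³.
d = 129.4 mm.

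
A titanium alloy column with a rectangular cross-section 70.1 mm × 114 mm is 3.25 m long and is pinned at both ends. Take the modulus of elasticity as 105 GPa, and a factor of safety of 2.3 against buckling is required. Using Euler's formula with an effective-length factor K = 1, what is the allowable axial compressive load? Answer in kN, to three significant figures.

Buckling occurs about the weak axis: I_min = h·b³/12 = 114×70.1³/12 = 3.272×10^6 mm⁴ (b = 70.1 mm is the smaller dimension).
Effective length L_e = KL = 1×3.25 m = 3250 mm.
Euler critical load P_cr = π²EI/L_e² = π²×105000×3.272×10^6/3250² = 321100 N.
P_allow = P_cr/n = 321100/2.3 = 139600 N.

P_allow = 140 kN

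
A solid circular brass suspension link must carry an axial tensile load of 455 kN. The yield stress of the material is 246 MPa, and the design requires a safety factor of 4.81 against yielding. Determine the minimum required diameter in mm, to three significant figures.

d = 106 mm

Allowable stress σ_allow = 246/4.81 = 51.14 MPa.
Required area A = F/σ_allow = 455000/51.14 = 8897 mm².
A = πd²/4 → d = √(4A/π) = 106.4 mm.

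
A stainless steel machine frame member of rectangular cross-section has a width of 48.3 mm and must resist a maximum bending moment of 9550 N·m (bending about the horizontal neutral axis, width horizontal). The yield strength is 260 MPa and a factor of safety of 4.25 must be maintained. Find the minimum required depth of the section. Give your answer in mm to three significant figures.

h = 139 mm

σ_allow = 260/4.25 = 61.18 MPa.
For a rectangular section σ = 6M/(bh²), so h² = 6M/(b σ_allow) = 6×9550000/(48.3×61.18) = 19390 mm².
h = 139.3 mm.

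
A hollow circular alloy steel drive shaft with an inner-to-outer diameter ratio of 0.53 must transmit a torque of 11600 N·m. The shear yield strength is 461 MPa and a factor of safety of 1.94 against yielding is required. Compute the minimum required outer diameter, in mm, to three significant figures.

d_o = 64.6 mm

τ_allow = 461/1.94 = 237.6 MPa.
For a hollow shaft τ = 16T/[πd_o³(1−k⁴)] with k = 0.53, so 1−k⁴ = 0.9211.
d_o³ = 16T/[π τ_allow (1−k⁴)] = 16×1.1600×10^7/(π×237.6×0.9211) = 269900 mm³.
d_o = 64.63 mm.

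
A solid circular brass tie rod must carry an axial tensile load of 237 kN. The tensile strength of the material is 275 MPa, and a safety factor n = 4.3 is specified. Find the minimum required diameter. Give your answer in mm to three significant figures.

Allowable stress σ_allow = 275/4.3 = 63.95 MPa.
Required area A = F/σ_allow = 237000/63.95 = 3706 mm².
A = πd²/4 → d = √(4A/π) = 68.69 mm.

d = 68.7 mm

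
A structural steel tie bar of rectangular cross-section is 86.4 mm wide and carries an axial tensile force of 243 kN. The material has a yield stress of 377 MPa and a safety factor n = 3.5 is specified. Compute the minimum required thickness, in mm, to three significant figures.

t = 26.1 mm

σ_allow = 377/3.5 = 107.7 MPa.
Required area A = F/σ_allow = 243000/107.7 = 2256 mm².
t = A/w = 2256/86.4 = 26.11 mm.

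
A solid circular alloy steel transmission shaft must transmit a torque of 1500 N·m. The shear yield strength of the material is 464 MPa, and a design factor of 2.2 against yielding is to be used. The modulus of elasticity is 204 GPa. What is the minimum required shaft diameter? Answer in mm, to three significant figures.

Allowable shear stress τ_allow = 464/2.2 = 210.9 MPa.
For a solid shaft τ = 16T/(πd³), so d³ = 16T/(π τ_allow) = 16×1500000/(π×210.9) = 36220 mm³.
d = (36220)^(1/3) = 33.09 mm.

d = 33.1 mm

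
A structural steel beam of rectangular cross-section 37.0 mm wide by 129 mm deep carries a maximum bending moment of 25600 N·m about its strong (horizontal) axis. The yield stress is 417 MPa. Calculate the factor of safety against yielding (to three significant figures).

Section modulus S = bh²/6 = 37.0×129²/6 = 102600 mm³.
σ = M/S = 2.5600×10^7/102600 = 249.5 MPa.
n = 417/249.5 = 1.672.

n = 1.67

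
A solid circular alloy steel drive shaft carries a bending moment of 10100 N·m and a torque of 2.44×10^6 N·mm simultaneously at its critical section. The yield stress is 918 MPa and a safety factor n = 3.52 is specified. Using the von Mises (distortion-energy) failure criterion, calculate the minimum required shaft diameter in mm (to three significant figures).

σ_allow = σ_y/n = 918/3.52 = 260.8 MPa.
For a solid shaft σ_b = 32M/(πd³) and τ = 16T/(πd³), so the von Mises stress is σ' = (16/πd³)·√(4M²+3T²).
√(4M²+3T²) = √(4×(1.010×10^7)² + 3×(2.440×10^6)²) = 2.064×10^7 N·mm.
d³ = 16×2.064×10^7/(π×260.8) = 403000 mm³.
d = 73.87 mm.

d = 73.9 mm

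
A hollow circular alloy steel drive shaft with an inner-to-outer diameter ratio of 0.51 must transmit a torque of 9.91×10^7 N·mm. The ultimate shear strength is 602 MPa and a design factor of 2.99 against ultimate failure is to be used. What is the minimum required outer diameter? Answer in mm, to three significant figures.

d_o = 139 mm

τ_allow = 602/2.99 = 201.3 MPa.
For a hollow shaft τ = 16T/[πd_o³(1−k⁴)] with k = 0.51, so 1−k⁴ = 0.9323.
d_o³ = 16T/[π τ_allow (1−k⁴)] = 16×9.9100×10^7/(π×201.3×0.9323) = 2.689×10^6 mm³.
d_o = 139.1 mm.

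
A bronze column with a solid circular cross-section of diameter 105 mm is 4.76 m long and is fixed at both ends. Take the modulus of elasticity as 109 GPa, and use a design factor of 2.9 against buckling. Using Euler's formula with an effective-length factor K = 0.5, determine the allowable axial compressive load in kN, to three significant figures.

P_allow = 391 kN

I = πd⁴/64 = π×105⁴/64 = 5.967×10^6 mm⁴.
Effective length L_e = KL = 0.5×4.76 m = 2380 mm.
Euler critical load P_cr = π²EI/L_e² = π²×109000×5.967×10^6/2380² = 1.133×10^6 N.
P_allow = P_cr/n = 1.133×10^6/2.9 = 390800 N.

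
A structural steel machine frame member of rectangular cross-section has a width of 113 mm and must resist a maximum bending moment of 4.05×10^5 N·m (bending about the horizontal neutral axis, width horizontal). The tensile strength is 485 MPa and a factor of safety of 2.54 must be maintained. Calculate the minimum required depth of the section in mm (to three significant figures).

σ_allow = 485/2.54 = 190.9 MPa.
For a rectangular section σ = 6M/(bh²), so h² = 6M/(b σ_allow) = 6×4.0500×10^8/(113×190.9) = 112600 mm².
h = 335.6 mm.

h = 336 mm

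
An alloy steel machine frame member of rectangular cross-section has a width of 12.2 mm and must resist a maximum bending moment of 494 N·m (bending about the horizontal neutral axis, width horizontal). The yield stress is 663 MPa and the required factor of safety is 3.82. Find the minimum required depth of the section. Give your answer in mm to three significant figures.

σ_allow = 663/3.82 = 173.6 MPa.
For a rectangular section σ = 6M/(bh²), so h² = 6M/(b σ_allow) = 6×494000/(12.2×173.6) = 1400 mm².
h = 37.41 mm.

h = 37.4 mm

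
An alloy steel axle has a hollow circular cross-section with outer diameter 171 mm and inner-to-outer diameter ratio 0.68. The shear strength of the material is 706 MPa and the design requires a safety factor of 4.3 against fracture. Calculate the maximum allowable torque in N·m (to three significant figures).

T_allow = 1.27×10^5 N·m

τ_allow = 706/4.3 = 164.2 MPa.
For a hollow shaft T_allow = τ_allow·πd_o³(1−k⁴)/16 with 1−k⁴ = 0.7862, so πd_o³(1−k⁴)/16 = 771900 mm³.
T_allow = 164.2×771900 = 1.267×10^8 N·mm = 126700 N·m.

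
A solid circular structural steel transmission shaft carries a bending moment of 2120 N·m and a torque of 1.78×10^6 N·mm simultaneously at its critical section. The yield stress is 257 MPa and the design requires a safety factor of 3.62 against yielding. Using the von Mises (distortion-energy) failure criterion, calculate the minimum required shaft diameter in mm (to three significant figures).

d = 72.2 mm

σ_allow = σ_y/n = 257/3.62 = 70.99 MPa.
For a solid shaft σ_b = 32M/(πd³) and τ = 16T/(πd³), so the von Mises stress is σ' = (16/πd³)·√(4M²+3T²).
√(4M²+3T²) = √(4×(2.120×10^6)² + 3×(1.780×10^6)²) = 5.242×10^6 N·mm.
d³ = 16×5.242×10^6/(π×70.99) = 376100 mm³.
d = 72.18 mm.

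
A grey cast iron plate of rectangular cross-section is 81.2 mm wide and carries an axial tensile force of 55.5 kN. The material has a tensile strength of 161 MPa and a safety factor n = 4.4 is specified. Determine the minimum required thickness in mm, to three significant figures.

t = 18.7 mm

σ_allow = 161/4.4 = 36.59 MPa.
Required area A = F/σ_allow = 55500/36.59 = 1517 mm².
t = A/w = 1517/81.2 = 18.68 mm.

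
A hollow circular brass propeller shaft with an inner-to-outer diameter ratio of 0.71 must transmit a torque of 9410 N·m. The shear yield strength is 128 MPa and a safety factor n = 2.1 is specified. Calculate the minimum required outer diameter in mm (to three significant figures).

τ_allow = 128/2.1 = 60.95 MPa.
For a hollow shaft τ = 16T/[πd_o³(1−k⁴)] with k = 0.71, so 1−k⁴ = 0.7459.
d_o³ = 16T/[π τ_allow (1−k⁴)] = 16×9410000/(π×60.95×0.7459) = 1.054×10^6 mm³.
d_o = 101.8 mm.

d_o = 102 mm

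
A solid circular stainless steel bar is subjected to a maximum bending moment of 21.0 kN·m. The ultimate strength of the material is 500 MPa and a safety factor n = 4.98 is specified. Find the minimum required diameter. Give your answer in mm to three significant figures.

σ_allow = 500/4.98 = 100.4 MPa.
For a solid circular section σ = 32M/(πd³), so d³ = 32M/(π σ_allow) = 32×2.1000×10^7/(π×100.4) = 2.130×10^6 mm³.
d = 128.7 mm.

d = 129 mm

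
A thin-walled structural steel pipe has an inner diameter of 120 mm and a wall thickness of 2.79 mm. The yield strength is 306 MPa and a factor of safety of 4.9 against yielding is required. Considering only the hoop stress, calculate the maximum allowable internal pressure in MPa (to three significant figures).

p_allow = 2.90 MPa

σ_allow = 306/4.9 = 62.45 MPa.
σ_h = pD/(2t) → p_allow = 2σ_allow t/D = 2×62.45×2.79/120 = 2.904 MPa.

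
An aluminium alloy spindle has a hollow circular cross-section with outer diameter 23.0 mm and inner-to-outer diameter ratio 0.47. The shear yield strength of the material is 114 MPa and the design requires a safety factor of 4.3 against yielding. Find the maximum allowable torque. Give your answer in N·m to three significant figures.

τ_allow = 114/4.3 = 26.51 MPa.
For a hollow shaft T_allow = τ_allow·πd_o³(1−k⁴)/16 with 1−k⁴ = 0.9512, so πd_o³(1−k⁴)/16 = 2272 mm³.
T_allow = 26.51×2272 = 60250 N·mm = 60.25 N·m.

T_allow = 60.2 N·m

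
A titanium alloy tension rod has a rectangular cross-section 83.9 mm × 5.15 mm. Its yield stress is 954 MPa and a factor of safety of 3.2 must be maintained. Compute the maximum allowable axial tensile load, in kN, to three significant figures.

σ_allow = 954/3.2 = 298.1 MPa.
A = 83.9×5.15 = 432.1 mm².
F_allow = σ_allow × A = 298.1×432.1 = 128800 N.

F_allow = 129 kN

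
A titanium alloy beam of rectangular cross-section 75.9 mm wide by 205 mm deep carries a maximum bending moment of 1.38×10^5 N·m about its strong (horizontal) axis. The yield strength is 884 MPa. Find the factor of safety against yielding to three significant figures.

n = 3.41

Section modulus S = bh²/6 = 75.9×205²/6 = 531600 mm³.
σ = M/S = 1.3800×10^8/531600 = 259.6 MPa.
n = 884/259.6 = 3.405.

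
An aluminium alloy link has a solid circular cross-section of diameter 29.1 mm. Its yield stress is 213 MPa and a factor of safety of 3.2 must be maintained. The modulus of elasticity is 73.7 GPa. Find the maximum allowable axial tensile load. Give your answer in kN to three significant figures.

σ_allow = 213/3.2 = 66.56 MPa.
A = πd²/4 = π×29.1²/4 = 665.1 mm².
F_allow = σ_allow × A = 66.56×665.1 = 44270 N.

F_allow = 44.3 kN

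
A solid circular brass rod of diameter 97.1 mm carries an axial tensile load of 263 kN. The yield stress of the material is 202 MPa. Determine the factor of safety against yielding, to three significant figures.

A = πd²/4 = 7405 mm².
σ = F/A = 263000/7405 = 35.52 MPa.
n = 202/35.52 = 5.688.

n = 5.69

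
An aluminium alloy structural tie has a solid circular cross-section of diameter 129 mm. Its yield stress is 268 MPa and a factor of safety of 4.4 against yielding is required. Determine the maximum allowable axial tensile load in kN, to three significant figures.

F_allow = 796 kN

σ_allow = 268/4.4 = 60.91 MPa.
A = πd²/4 = π×129²/4 = 13070 mm².
F_allow = σ_allow × A = 60.91×13070 = 796100 N.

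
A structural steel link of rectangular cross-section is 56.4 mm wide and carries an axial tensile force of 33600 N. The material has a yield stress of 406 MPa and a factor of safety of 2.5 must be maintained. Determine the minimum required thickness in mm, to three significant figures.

σ_allow = 406/2.5 = 162.4 MPa.
Required area A = F/σ_allow = 33600/162.4 = 206.9 mm².
t = A/w = 206.9/56.4 = 3.668 mm.

t = 3.67 mm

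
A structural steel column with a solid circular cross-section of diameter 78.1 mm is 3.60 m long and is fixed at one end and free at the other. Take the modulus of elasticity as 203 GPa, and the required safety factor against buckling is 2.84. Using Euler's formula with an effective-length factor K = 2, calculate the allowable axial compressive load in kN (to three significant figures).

I = πd⁴/64 = π×78.1⁴/64 = 1.826×10^6 mm⁴.
Effective length L_e = KL = 2×3.60 m = 7200 mm.
Euler critical load P_cr = π²EI/L_e² = π²×203000×1.826×10^6/7200² = 70580 N.
P_allow = P_cr/n = 70580/2.84 = 24850 N.

P_allow = 24.9 kN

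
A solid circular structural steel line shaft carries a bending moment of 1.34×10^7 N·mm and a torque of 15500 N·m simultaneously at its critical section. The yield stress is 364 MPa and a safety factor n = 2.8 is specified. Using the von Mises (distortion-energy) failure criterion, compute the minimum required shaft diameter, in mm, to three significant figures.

d = 114 mm

σ_allow = σ_y/n = 364/2.8 = 130.0 MPa.
For a solid shaft σ_b = 32M/(πd³) and τ = 16T/(πd³), so the von Mises stress is σ' = (16/πd³)·√(4M²+3T²).
√(4M²+3T²) = √(4×(1.340×10^7)² + 3×(1.550×10^7)²) = 3.793×10^7 N·mm.
d³ = 16×3.793×10^7/(π×130.0) = 1.486×10^6 mm³.
d = 114.1 mm.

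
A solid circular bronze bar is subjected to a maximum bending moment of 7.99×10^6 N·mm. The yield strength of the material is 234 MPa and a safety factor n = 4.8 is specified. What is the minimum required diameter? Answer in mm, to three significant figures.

d = 119 mm

σ_allow = 234/4.8 = 48.75 MPa.
For a solid circular section σ = 32M/(πd³), so d³ = 32M/(π σ_allow) = 32×7990000/(π×48.75) = 1.669×10^6 mm³.
d = 118.6 mm.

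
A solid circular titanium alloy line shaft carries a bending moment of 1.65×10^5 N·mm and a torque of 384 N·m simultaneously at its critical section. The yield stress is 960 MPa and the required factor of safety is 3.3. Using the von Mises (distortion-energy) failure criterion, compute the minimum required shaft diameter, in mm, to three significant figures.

d = 23.5 mm

σ_allow = σ_y/n = 960/3.3 = 290.9 MPa.
For a solid shaft σ_b = 32M/(πd³) and τ = 16T/(πd³), so the von Mises stress is σ' = (16/πd³)·√(4M²+3T²).
√(4M²+3T²) = √(4×(165000)² + 3×(384000)²) = 742500 N·mm.
d³ = 16×742500/(π×290.9) = 13000 mm³.
d = 23.51 mm.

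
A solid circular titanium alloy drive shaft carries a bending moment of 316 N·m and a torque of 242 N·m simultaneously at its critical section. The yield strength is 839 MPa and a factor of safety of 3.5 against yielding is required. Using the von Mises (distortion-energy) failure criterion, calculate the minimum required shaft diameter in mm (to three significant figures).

σ_allow = σ_y/n = 839/3.5 = 239.7 MPa.
For a solid shaft σ_b = 32M/(πd³) and τ = 16T/(πd³), so the von Mises stress is σ' = (16/πd³)·√(4M²+3T²).
√(4M²+3T²) = √(4×(316000)² + 3×(242000)²) = 758400 N·mm.
d³ = 16×758400/(π×239.7) = 16110 mm³.
d = 25.26 mm.

d = 25.3 mm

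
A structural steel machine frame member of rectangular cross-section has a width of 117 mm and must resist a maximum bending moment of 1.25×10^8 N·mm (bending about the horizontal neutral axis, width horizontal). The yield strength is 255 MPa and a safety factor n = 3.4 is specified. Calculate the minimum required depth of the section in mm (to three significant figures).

h = 292 mm

σ_allow = 255/3.4 = 75.00 MPa.
For a rectangular section σ = 6M/(bh²), so h² = 6M/(b σ_allow) = 6×1.2500×10^8/(117×75.00) = 85470 mm².
h = 292.4 mm.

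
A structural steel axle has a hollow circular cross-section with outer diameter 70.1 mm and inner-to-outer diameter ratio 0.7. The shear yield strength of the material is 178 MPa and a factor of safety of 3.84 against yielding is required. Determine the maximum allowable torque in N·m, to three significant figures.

T_allow = 2380 N·m

τ_allow = 178/3.84 = 46.35 MPa.
For a hollow shaft T_allow = τ_allow·πd_o³(1−k⁴)/16 with 1−k⁴ = 0.7599, so πd_o³(1−k⁴)/16 = 51400 mm³.
T_allow = 46.35×51400 = 2.382×10^6 N·mm = 2382 N·m.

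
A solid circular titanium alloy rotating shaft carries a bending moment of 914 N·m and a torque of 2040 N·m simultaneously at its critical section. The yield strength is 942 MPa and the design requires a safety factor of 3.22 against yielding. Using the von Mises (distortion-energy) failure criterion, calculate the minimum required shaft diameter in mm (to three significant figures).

σ_allow = σ_y/n = 942/3.22 = 292.5 MPa.
For a solid shaft σ_b = 32M/(πd³) and τ = 16T/(πd³), so the von Mises stress is σ' = (16/πd³)·√(4M²+3T²).
√(4M²+3T²) = √(4×(914000)² + 3×(2.040×10^6)²) = 3.978×10^6 N·mm.
d³ = 16×3.978×10^6/(π×292.5) = 69260 mm³.
d = 41.07 mm.

d = 41.1 mm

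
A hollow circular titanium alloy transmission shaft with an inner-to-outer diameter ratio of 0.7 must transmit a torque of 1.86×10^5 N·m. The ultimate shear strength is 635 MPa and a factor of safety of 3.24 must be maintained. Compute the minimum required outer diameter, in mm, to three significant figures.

τ_allow = 635/3.24 = 196.0 MPa.
For a hollow shaft τ = 16T/[πd_o³(1−k⁴)] with k = 0.7, so 1−k⁴ = 0.7599.
d_o³ = 16T/[π τ_allow (1−k⁴)] = 16×1.8600×10^8/(π×196.0×0.7599) = 6.361×10^6 mm³.
d_o = 185.3 mm.

d_o = 185 mm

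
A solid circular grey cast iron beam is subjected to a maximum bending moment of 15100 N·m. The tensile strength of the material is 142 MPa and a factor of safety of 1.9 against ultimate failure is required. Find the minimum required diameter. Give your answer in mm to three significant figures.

d = 127 mm

σ_allow = 142/1.9 = 74.74 MPa.
For a solid circular section σ = 32M/(πd³), so d³ = 32M/(π σ_allow) = 32×1.5100×10^7/(π×74.74) = 2.058×10^6 mm³.
d = 127.2 mm.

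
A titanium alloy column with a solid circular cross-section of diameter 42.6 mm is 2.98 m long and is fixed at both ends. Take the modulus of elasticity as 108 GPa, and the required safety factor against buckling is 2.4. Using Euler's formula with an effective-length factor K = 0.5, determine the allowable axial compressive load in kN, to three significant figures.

I = πd⁴/64 = π×42.6⁴/64 = 161700 mm⁴.
Effective length L_e = KL = 0.5×2.98 m = 1490 mm.
Euler critical load P_cr = π²EI/L_e² = π²×108000×161700/1490² = 77620 N.
P_allow = P_cr/n = 77620/2.4 = 32340 N.

P_allow = 32.3 kN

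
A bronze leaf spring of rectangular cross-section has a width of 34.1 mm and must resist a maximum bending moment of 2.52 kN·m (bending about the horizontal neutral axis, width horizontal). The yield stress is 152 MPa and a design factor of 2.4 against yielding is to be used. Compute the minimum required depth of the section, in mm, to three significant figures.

h = 83.7 mm

σ_allow = 152/2.4 = 63.33 MPa.
For a rectangular section σ = 6M/(bh²), so h² = 6M/(b σ_allow) = 6×2520000/(34.1×63.33) = 7001 mm².
h = 83.67 mm.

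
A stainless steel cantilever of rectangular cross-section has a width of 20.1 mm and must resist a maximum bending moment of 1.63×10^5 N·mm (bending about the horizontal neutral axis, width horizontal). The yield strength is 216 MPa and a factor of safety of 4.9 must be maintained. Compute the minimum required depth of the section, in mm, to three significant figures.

h = 33.2 mm

σ_allow = 216/4.9 = 44.08 MPa.
For a rectangular section σ = 6M/(bh²), so h² = 6M/(b σ_allow) = 6×163000/(20.1×44.08) = 1104 mm².
h = 33.22 mm.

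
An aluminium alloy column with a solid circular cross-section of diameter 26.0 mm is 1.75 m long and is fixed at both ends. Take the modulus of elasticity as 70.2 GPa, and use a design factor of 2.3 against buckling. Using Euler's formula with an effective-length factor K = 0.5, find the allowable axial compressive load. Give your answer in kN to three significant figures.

P_allow = 8.83 kN

I = πd⁴/64 = π×26.0⁴/64 = 22430 mm⁴.
Effective length L_e = KL = 0.5×1.75 m = 875.0 mm.
Euler critical load P_cr = π²EI/L_e² = π²×70200×22430/875.0² = 20300 N.
P_allow = P_cr/n = 20300/2.3 = 8826 N.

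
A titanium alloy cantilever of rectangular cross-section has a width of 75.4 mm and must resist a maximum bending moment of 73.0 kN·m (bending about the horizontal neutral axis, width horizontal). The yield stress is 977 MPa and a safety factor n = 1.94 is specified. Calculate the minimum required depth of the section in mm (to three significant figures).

σ_allow = 977/1.94 = 503.6 MPa.
For a rectangular section σ = 6M/(bh²), so h² = 6M/(b σ_allow) = 6×7.3000×10^7/(75.4×503.6) = 11530 mm².
h = 107.4 mm.

h = 107 mm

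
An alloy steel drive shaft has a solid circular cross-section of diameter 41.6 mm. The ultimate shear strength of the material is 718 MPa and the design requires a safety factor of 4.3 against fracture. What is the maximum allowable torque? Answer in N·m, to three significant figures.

T_allow = 2360 N·m

τ_allow = 718/4.3 = 167.0 MPa.
For a solid shaft T_allow = τ_allow·πd³/16; πd³/16 = π×41.6³/16 = 14140 mm³.
T_allow = 167.0×14140 = 2.360×10^6 N·mm = 2360 N·m.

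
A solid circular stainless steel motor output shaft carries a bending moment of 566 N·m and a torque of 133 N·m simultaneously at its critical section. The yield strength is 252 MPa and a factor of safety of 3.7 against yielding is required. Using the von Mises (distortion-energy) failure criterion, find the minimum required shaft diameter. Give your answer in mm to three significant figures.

σ_allow = σ_y/n = 252/3.7 = 68.11 MPa.
For a solid shaft σ_b = 32M/(πd³) and τ = 16T/(πd³), so the von Mises stress is σ' = (16/πd³)·√(4M²+3T²).
√(4M²+3T²) = √(4×(566000)² + 3×(133000)²) = 1.155×10^6 N·mm.
d³ = 16×1.155×10^6/(π×68.11) = 86380 mm³.
d = 44.21 mm.

d = 44.2 mm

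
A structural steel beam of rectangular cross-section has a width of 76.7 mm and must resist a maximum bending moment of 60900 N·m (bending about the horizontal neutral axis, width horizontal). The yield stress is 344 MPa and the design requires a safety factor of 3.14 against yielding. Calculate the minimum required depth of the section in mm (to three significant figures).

σ_allow = 344/3.14 = 109.6 MPa.
For a rectangular section σ = 6M/(bh²), so h² = 6M/(b σ_allow) = 6×6.0900×10^7/(76.7×109.6) = 43490 mm².
h = 208.5 mm.

h = 209 mm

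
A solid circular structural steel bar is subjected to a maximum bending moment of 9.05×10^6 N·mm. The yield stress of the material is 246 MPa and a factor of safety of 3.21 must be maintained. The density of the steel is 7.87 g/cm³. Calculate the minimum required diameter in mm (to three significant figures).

σ_allow = 246/3.21 = 76.64 MPa.
For a solid circular section σ = 32M/(πd³), so d³ = 32M/(π σ_allow) = 32×9050000/(π×76.64) = 1.203×10^6 mm³.
d = 106.4 mm.

d = 106 mm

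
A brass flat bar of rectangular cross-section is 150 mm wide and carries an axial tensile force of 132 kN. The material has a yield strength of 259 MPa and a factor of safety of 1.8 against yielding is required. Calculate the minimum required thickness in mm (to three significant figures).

σ_allow = 259/1.8 = 143.9 MPa.
Required area A = F/σ_allow = 132000/143.9 = 917.4 mm².
t = A/w = 917.4/150 = 6.116 mm.

t = 6.12 mm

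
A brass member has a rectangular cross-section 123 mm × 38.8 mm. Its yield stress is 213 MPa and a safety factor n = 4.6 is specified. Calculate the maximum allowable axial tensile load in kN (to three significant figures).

F_allow = 221 kN

σ_allow = 213/4.6 = 46.30 MPa.
A = 123×38.8 = 4772 mm².
F_allow = σ_allow × A = 46.30×4772 = 221000 N.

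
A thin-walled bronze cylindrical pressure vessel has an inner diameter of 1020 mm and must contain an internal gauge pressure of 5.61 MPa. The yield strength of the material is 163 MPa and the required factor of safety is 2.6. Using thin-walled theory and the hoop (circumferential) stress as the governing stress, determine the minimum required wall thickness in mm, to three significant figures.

σ_allow = 163/2.6 = 62.69 MPa.
Hoop stress σ_h = pD/(2t), so t = pD/(2σ_allow) = 5.61×1020/(2×62.69) = 45.64 mm.

t = 45.6 mm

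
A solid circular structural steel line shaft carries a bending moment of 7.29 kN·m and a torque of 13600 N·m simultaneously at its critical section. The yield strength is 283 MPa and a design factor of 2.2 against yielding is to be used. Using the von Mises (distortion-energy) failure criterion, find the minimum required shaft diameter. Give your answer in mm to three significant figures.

d = 103 mm

σ_allow = σ_y/n = 283/2.2 = 128.6 MPa.
For a solid shaft σ_b = 32M/(πd³) and τ = 16T/(πd³), so the von Mises stress is σ' = (16/πd³)·√(4M²+3T²).
√(4M²+3T²) = √(4×(7.290×10^6)² + 3×(1.360×10^7)²) = 2.770×10^7 N·mm.
d³ = 16×2.770×10^7/(π×128.6) = 1.097×10^6 mm³.
d = 103.1 mm.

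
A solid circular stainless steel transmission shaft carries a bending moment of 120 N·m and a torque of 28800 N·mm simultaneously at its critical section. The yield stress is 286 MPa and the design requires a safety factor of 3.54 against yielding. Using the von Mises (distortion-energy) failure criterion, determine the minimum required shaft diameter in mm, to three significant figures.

σ_allow = σ_y/n = 286/3.54 = 80.79 MPa.
For a solid shaft σ_b = 32M/(πd³) and τ = 16T/(πd³), so the von Mises stress is σ' = (16/πd³)·√(4M²+3T²).
√(4M²+3T²) = √(4×(120000)² + 3×(28800)²) = 245100 N·mm.
d³ = 16×245100/(π×80.79) = 15450 mm³.
d = 24.91 mm.

d = 24.9 mm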